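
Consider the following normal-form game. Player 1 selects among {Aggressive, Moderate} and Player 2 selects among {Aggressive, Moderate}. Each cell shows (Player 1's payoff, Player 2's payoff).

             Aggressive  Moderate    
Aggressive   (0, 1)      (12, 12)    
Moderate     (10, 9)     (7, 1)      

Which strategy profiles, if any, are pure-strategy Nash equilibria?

Check mutual best responses: a cell is a NE iff neither player can gain by unilaterally deviating.
Player 1's best responses — vs Aggressive: Moderate (payoff 10); vs Moderate: Aggressive (payoff 12).
Player 2's best responses — vs Aggressive: Moderate (payoff 12); vs Moderate: Aggressive (payoff 9).
Mutual best responses occur at (Aggressive, Moderate) and (Moderate, Aggressive); at each, neither player gains by switching.

(Aggressive, Moderate) and (Moderate, Aggressive)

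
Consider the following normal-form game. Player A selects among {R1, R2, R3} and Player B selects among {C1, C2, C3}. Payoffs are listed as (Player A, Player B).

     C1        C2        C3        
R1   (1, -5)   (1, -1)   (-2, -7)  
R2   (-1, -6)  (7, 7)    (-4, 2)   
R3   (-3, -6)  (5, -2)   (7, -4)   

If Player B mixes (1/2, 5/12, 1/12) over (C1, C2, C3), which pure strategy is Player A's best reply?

R2

Player A's best reply maximizes expected payoff against the mix.
R1: (1/2)·1 + (5/12)·1 + (1/12)·(-2) = 3/4
R2: (1/2)·(-1) + (5/12)·7 + (1/12)·(-4) = 25/12
R3: (1/2)·(-3) + (5/12)·5 + (1/12)·7 = 7/6
Highest expected payoff is 25/12, from R2.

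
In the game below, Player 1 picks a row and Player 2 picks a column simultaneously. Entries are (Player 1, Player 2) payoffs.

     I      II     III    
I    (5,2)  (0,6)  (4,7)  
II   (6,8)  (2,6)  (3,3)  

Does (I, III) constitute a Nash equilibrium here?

Yes

Holding Player 2 at III: Player 1 gets 4 from I, versus 3 from II. No profitable deviation for Player 1.
Holding Player 1 at I: Player 2 gets 7 from III, versus 2 from I, 6 from II. No profitable deviation for Player 2 either.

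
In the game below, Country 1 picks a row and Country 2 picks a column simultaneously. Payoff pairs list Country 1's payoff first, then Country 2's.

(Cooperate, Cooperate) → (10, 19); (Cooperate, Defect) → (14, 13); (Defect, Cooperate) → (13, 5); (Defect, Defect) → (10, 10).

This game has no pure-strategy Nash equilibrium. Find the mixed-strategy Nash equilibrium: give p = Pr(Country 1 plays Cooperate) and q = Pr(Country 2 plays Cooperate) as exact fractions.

Each player's mixing probability is pinned down by making the *other* player indifferent.
Country 2 indifferent between Cooperate and Defect: p·19 + (1−p)·5 = p·13 + (1−p)·10 ⟹ 5 + 14p = 10 + 3p ⟹ p = 5/11.
Country 1 indifferent between Cooperate and Defect: q·10 + (1−q)·14 = q·13 + (1−q)·10 ⟹ 14 + (-4)q = 10 + 3q ⟹ q = 4/7.

p = 5/11, q = 4/7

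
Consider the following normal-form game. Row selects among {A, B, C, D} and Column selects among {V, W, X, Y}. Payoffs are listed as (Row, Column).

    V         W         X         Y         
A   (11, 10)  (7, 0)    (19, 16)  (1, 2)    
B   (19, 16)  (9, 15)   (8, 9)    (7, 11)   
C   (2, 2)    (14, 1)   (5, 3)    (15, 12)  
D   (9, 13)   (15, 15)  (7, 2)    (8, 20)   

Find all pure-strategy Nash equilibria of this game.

(A, X), (B, V), and (C, Y)

Find each player's best response to every opponent strategy; NE are the intersections.
Row's best responses — vs V: B (payoff 19); vs W: D (payoff 15); vs X: A (payoff 19); vs Y: C (payoff 15).
Column's best responses — vs A: X (payoff 16); vs B: V (payoff 16); vs C: Y (payoff 12); vs D: Y (payoff 20).
Mutual best responses occur at (A, X), (B, V), and (C, Y); at each, neither player gains by switching.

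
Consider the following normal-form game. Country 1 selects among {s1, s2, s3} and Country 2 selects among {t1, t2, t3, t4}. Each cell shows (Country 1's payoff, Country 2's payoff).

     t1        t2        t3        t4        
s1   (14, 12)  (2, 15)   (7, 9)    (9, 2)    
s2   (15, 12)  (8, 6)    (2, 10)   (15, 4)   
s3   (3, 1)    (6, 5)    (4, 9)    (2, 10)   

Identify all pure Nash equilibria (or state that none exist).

Find each player's best response to every opponent strategy; NE are the intersections.
Country 1's best responses — vs t1: s2 (payoff 15); vs t2: s2 (payoff 8); vs t3: s1 (payoff 7); vs t4: s2 (payoff 15).
Country 2's best responses — vs s1: t2 (payoff 15); vs s2: t1 (payoff 12); vs s3: t4 (payoff 10).
The only mutual best response is (s2, t1); neither player gains by switching there.

(s2, t1)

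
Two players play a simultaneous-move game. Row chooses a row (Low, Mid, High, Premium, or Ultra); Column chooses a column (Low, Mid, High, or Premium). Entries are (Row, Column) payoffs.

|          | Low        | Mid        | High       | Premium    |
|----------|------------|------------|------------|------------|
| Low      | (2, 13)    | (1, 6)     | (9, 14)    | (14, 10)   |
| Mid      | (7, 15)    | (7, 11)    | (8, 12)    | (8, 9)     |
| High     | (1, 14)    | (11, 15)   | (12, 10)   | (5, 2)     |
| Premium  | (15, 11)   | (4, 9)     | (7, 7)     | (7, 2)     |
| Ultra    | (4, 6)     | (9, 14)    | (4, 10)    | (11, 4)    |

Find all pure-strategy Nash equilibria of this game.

Check mutual best responses: a cell is a NE iff neither player can gain by unilaterally deviating.
Row's best responses — vs Low: Premium (payoff 15); vs Mid: High (payoff 11); vs High: High (payoff 12); vs Premium: Low (payoff 14).
Column's best responses — vs Low: High (payoff 14); vs Mid: Low (payoff 15); vs High: Mid (payoff 15); vs Premium: Low (payoff 11); vs Ultra: Mid (payoff 14).
Mutual best responses occur at (High, Mid) and (Premium, Low); at each, neither player gains by switching.

(High, Mid) and (Premium, Low)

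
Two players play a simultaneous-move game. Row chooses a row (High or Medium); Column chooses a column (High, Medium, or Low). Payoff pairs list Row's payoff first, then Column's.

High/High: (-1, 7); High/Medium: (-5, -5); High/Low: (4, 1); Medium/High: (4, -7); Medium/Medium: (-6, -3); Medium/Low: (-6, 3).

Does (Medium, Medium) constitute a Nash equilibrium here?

No

Holding Column at Medium: Row gets -6 from Medium but could get -5 by switching to High. Row has a profitable deviation.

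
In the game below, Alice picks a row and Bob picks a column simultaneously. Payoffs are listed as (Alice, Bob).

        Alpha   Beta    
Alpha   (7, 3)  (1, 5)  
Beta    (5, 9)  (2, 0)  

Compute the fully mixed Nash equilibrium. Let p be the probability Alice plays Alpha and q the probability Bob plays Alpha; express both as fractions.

Each player's mixing probability is pinned down by making the *other* player indifferent.
Bob indifferent between Alpha and Beta: p·3 + (1−p)·9 = p·5 + (1−p)·0 ⟹ 9 + (-6)p = 0 + 5p ⟹ p = 9/11.
Alice indifferent between Alpha and Beta: q·7 + (1−q)·1 = q·5 + (1−q)·2 ⟹ 1 + 6q = 2 + 3q ⟹ q = 1/3.

p = 9/11, q = 1/3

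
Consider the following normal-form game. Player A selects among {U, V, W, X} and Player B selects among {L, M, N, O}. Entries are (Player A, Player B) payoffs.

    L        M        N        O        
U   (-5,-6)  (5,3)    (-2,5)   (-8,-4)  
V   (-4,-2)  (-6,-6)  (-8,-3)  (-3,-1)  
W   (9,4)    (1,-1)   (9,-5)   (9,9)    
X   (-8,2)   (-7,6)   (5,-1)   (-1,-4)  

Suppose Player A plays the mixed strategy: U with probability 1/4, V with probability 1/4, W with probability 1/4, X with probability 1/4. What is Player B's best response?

Player B's best reply maximizes expected payoff against the mix.
L: (1/4)·(-6) + (1/4)·(-2) + (1/4)·4 + (1/4)·2 = -1/2
M: (1/4)·3 + (1/4)·(-6) + (1/4)·(-1) + (1/4)·6 = 1/2
N: (1/4)·5 + (1/4)·(-3) + (1/4)·(-5) + (1/4)·(-1) = -1
O: (1/4)·(-4) + (1/4)·(-1) + (1/4)·9 + (1/4)·(-4) = 0
Highest expected payoff is 1/2, from M.

M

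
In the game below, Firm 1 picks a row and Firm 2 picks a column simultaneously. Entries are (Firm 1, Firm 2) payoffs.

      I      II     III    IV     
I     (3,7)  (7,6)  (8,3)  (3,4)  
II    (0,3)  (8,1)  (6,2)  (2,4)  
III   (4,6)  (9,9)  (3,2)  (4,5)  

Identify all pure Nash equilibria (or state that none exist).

A profile is a Nash equilibrium when each player is best-responding to the other.
Firm 1's best responses — vs I: III (payoff 4); vs II: III (payoff 9); vs III: I (payoff 8); vs IV: III (payoff 4).
Firm 2's best responses — vs I: I (payoff 7); vs II: IV (payoff 4); vs III: II (payoff 9).
The only mutual best response is (III, II); neither player gains by switching there.

(III, II)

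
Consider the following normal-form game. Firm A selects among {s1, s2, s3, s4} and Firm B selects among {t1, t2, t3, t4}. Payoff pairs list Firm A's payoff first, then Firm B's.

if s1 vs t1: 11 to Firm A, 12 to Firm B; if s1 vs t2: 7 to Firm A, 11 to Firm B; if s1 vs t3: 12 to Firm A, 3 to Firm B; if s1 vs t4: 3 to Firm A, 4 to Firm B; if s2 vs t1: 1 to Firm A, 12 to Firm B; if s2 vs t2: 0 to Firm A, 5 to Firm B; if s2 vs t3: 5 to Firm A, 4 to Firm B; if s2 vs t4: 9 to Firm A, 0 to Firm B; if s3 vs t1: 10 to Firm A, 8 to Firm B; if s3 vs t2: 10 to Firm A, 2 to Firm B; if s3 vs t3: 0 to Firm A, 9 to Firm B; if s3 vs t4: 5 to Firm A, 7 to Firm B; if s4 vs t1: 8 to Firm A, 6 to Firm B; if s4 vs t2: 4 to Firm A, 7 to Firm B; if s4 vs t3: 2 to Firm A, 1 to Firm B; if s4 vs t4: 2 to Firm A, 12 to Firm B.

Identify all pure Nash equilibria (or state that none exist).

(s1, t1)

Find each player's best response to every opponent strategy; NE are the intersections.
Firm A's best responses — vs t1: s1 (payoff 11); vs t2: s3 (payoff 10); vs t3: s1 (payoff 12); vs t4: s2 (payoff 9).
Firm B's best responses — vs s1: t1 (payoff 12); vs s2: t1 (payoff 12); vs s3: t3 (payoff 9); vs s4: t4 (payoff 12).
The only mutual best response is (s1, t1); neither player gains by switching there.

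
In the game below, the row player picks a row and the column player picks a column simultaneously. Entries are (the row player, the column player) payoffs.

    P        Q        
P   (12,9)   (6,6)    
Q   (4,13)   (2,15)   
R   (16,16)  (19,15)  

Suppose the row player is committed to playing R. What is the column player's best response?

P

With the row player fixed at R, the column player's payoffs are: P → 16, Q → 15.
The maximum is 16, achieved by P.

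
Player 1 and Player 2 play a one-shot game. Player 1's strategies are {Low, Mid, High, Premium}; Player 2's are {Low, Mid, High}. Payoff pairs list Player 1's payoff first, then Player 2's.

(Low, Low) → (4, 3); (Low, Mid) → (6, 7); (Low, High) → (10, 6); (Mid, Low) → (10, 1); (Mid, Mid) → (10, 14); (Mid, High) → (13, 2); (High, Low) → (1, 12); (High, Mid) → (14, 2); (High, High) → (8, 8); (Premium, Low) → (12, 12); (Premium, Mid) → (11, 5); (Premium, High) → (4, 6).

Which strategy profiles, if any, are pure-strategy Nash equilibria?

(Premium, Low)

A profile is a Nash equilibrium when each player is best-responding to the other.
Player 1's best responses — vs Low: Premium (payoff 12); vs Mid: High (payoff 14); vs High: Mid (payoff 13).
Player 2's best responses — vs Low: Mid (payoff 7); vs Mid: Mid (payoff 14); vs High: Low (payoff 12); vs Premium: Low (payoff 12).
The only mutual best response is (Premium, Low); neither player gains by switching there.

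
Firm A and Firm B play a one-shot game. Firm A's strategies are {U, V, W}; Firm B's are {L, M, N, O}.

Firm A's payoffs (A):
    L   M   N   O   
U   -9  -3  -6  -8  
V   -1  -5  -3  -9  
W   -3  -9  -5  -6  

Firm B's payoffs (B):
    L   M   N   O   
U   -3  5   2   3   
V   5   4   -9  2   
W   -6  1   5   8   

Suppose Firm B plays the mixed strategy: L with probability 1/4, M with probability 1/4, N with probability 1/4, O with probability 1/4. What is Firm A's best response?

V

Compute Firm A's expected payoff from each pure strategy against the given mix.
U: (1/4)·(-9) + (1/4)·(-3) + (1/4)·(-6) + (1/4)·(-8) = -13/2
V: (1/4)·(-1) + (1/4)·(-5) + (1/4)·(-3) + (1/4)·(-9) = -9/2
W: (1/4)·(-3) + (1/4)·(-9) + (1/4)·(-5) + (1/4)·(-6) = -23/4
Highest expected payoff is -9/2, from V.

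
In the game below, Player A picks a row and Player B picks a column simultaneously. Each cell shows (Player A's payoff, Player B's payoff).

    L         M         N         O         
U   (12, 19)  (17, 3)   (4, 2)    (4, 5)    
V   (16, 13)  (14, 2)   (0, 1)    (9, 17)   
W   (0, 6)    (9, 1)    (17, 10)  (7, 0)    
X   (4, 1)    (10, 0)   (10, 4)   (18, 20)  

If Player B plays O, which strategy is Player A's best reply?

With Player B fixed at O, Player A's payoffs are: U → 4, V → 9, W → 7, X → 18.
The maximum is 18, achieved by X.

X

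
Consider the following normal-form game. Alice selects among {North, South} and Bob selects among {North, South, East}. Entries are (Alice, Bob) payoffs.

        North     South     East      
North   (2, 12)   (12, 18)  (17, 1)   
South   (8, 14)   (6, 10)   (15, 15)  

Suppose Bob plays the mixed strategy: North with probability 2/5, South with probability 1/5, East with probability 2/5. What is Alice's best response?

South

Alice's best reply maximizes expected payoff against the mix.
North: (2/5)·2 + (1/5)·12 + (2/5)·17 = 10
South: (2/5)·8 + (1/5)·6 + (2/5)·15 = 52/5
Highest expected payoff is 52/5, from South.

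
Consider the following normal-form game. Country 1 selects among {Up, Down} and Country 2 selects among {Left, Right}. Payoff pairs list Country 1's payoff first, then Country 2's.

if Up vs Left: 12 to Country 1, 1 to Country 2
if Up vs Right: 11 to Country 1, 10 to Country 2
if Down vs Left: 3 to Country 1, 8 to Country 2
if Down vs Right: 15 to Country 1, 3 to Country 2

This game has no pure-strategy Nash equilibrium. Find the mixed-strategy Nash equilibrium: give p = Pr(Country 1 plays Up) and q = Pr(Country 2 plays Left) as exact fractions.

p = 5/14, q = 4/13

Each player's mixing probability is pinned down by making the *other* player indifferent.
Country 2 indifferent between Left and Right: p·1 + (1−p)·8 = p·10 + (1−p)·3 ⟹ 8 + (-7)p = 3 + 7p ⟹ p = 5/14.
Country 1 indifferent between Up and Down: q·12 + (1−q)·11 = q·3 + (1−q)·15 ⟹ 11 + 1q = 15 + (-12)q ⟹ q = 4/13.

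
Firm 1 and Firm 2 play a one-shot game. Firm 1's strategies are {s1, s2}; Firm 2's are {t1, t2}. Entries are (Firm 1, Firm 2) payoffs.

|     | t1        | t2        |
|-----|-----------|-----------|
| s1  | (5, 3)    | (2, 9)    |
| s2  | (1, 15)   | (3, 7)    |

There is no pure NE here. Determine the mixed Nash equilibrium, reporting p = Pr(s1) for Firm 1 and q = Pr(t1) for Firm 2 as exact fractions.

Each player's mixing probability is pinned down by making the *other* player indifferent.
Firm 2 indifferent between t1 and t2: p·3 + (1−p)·15 = p·9 + (1−p)·7 ⟹ 15 + (-12)p = 7 + 2p ⟹ p = 4/7.
Firm 1 indifferent between s1 and s2: q·5 + (1−q)·2 = q·1 + (1−q)·3 ⟹ 2 + 3q = 3 + (-2)q ⟹ q = 1/5.

p = 4/7, q = 1/5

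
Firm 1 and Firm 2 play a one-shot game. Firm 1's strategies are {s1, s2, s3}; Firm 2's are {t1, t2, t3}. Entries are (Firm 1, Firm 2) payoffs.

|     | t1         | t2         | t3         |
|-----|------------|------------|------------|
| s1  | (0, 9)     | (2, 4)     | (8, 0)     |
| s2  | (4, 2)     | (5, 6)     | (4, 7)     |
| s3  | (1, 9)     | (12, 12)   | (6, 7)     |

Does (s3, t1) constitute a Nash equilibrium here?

No

Holding Firm 2 at t1: Firm 1 gets 1 from s3 but could get 4 by switching to s2. Firm 1 has a profitable deviation.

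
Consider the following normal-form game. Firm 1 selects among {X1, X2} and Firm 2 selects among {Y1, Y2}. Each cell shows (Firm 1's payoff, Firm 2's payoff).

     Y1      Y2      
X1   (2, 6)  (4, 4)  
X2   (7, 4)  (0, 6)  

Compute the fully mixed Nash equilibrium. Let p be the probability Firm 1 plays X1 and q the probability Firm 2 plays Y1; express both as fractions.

p = 1/2, q = 4/9

In a mixed NE each player is indifferent between their pure strategies, so the opponent's mix sets the indifference.
Firm 2 indifferent between Y1 and Y2: p·6 + (1−p)·4 = p·4 + (1−p)·6 ⟹ 4 + 2p = 6 + (-2)p ⟹ p = 1/2.
Firm 1 indifferent between X1 and X2: q·2 + (1−q)·4 = q·7 + (1−q)·0 ⟹ 4 + (-2)q = 0 + 7q ⟹ q = 4/9.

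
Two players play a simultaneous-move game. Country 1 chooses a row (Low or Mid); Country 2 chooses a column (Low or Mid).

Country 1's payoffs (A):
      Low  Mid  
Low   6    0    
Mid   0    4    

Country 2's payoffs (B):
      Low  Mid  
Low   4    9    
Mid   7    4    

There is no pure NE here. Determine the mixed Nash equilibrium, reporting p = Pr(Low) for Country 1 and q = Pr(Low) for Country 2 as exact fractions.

p = 3/8, q = 2/5

Each player's mixing probability is pinned down by making the *other* player indifferent.
Country 2 indifferent between Low and Mid: p·4 + (1−p)·7 = p·9 + (1−p)·4 ⟹ 7 + (-3)p = 4 + 5p ⟹ p = 3/8.
Country 1 indifferent between Low and Mid: q·6 + (1−q)·0 = q·0 + (1−q)·4 ⟹ 0 + 6q = 4 + (-4)q ⟹ q = 2/5.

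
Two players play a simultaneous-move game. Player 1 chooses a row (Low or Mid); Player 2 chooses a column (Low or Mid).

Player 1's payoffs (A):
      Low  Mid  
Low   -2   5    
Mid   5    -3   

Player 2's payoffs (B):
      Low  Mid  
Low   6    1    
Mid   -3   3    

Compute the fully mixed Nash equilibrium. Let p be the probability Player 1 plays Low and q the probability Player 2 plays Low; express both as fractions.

p = 6/11, q = 8/15

In a mixed NE each player is indifferent between their pure strategies, so the opponent's mix sets the indifference.
Player 2 indifferent between Low and Mid: p·6 + (1−p)·(-3) = p·1 + (1−p)·3 ⟹ (-3) + 9p = 3 + (-2)p ⟹ p = 6/11.
Player 1 indifferent between Low and Mid: q·(-2) + (1−q)·5 = q·5 + (1−q)·(-3) ⟹ 5 + (-7)q = (-3) + 8q ⟹ q = 8/15.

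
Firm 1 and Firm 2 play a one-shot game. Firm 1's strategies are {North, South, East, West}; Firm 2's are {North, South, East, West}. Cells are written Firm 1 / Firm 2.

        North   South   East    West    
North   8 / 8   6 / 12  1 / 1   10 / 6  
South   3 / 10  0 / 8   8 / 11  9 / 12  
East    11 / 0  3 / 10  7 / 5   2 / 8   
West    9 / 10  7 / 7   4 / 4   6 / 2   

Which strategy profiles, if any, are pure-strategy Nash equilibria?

Check mutual best responses: a cell is a NE iff neither player can gain by unilaterally deviating.
Firm 1's best responses — vs North: East (payoff 11); vs South: West (payoff 7); vs East: South (payoff 8); vs West: North (payoff 10).
Firm 2's best responses — vs North: South (payoff 12); vs South: West (payoff 12); vs East: South (payoff 10); vs West: North (payoff 10).
No cell has both players best-responding. For instance, Firm 1's best reply to West is North, but against North Firm 2 prefers South over West.

No pure-strategy Nash equilibrium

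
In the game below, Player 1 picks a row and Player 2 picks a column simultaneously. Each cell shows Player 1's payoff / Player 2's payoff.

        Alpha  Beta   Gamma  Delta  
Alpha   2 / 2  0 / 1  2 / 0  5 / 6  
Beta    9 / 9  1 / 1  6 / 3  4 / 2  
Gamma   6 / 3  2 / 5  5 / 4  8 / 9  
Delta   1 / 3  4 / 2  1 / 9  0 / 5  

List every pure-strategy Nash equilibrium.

(Beta, Alpha) and (Gamma, Delta)

Check mutual best responses: a cell is a NE iff neither player can gain by unilaterally deviating.
Player 1's best responses — vs Alpha: Beta (payoff 9); vs Beta: Delta (payoff 4); vs Gamma: Beta (payoff 6); vs Delta: Gamma (payoff 8).
Player 2's best responses — vs Alpha: Delta (payoff 6); vs Beta: Alpha (payoff 9); vs Gamma: Delta (payoff 9); vs Delta: Gamma (payoff 9).
Mutual best responses occur at (Beta, Alpha) and (Gamma, Delta); at each, neither player gains by switching.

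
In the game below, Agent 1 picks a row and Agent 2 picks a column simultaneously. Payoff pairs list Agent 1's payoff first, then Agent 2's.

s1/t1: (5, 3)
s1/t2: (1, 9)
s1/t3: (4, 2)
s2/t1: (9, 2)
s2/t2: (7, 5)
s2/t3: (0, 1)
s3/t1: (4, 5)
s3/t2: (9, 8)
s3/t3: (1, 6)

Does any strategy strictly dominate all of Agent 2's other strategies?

t2

Check whether one of Agent 2's strategies beats all alternatives regardless of what the opponent does.
t2 strictly dominates: vs s1: 9 > each of {3, 2}; vs s2: 5 > each of {2, 1}; vs s3: 8 > each of {5, 6}.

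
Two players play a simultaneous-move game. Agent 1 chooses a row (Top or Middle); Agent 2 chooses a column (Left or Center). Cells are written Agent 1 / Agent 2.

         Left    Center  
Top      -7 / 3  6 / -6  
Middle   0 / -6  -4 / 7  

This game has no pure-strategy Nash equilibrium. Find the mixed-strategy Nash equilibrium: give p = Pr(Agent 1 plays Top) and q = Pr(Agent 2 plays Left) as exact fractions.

p = 13/22, q = 10/17

Each player's mixing probability is pinned down by making the *other* player indifferent.
Agent 2 indifferent between Left and Center: p·3 + (1−p)·(-6) = p·(-6) + (1−p)·7 ⟹ (-6) + 9p = 7 + (-13)p ⟹ p = 13/22.
Agent 1 indifferent between Top and Middle: q·(-7) + (1−q)·6 = q·0 + (1−q)·(-4) ⟹ 6 + (-13)q = (-4) + 4q ⟹ q = 10/17.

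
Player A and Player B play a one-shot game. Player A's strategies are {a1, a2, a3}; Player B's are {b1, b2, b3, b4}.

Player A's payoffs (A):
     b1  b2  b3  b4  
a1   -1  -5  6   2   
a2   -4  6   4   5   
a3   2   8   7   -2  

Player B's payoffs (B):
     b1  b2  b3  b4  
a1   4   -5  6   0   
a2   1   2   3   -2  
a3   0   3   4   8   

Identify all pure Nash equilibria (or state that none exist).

A profile is a Nash equilibrium when each player is best-responding to the other.
Player A's best responses — vs b1: a3 (payoff 2); vs b2: a3 (payoff 8); vs b3: a3 (payoff 7); vs b4: a2 (payoff 5).
Player B's best responses — vs a1: b3 (payoff 6); vs a2: b3 (payoff 3); vs a3: b4 (payoff 8).
No cell has both players best-responding. For instance, Player A's best reply to b3 is a3, but against a3 Player B prefers b4 over b3.

No pure-strategy Nash equilibrium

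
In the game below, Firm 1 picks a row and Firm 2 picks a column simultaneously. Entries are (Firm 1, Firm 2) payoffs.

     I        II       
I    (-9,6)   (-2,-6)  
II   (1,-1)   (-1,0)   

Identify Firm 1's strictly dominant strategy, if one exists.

II

A strategy is strictly dominant if it gives Firm 1 a strictly higher payoff than every other strategy, against every choice by the opponent.
II strictly dominates: vs I: 1 > -9; vs II: -1 > -2.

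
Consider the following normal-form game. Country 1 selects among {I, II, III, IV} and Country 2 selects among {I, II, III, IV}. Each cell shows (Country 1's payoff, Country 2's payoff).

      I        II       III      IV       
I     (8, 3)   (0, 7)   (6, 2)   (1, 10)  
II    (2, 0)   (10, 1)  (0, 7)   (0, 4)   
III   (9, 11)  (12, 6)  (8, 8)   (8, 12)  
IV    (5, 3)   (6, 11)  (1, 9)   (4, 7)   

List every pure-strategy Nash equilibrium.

Find each player's best response to every opponent strategy; NE are the intersections.
Country 1's best responses — vs I: III (payoff 9); vs II: III (payoff 12); vs III: III (payoff 8); vs IV: III (payoff 8).
Country 2's best responses — vs I: IV (payoff 10); vs II: III (payoff 7); vs III: IV (payoff 12); vs IV: II (payoff 11).
The only mutual best response is (III, IV); neither player gains by switching there.

(III, IV)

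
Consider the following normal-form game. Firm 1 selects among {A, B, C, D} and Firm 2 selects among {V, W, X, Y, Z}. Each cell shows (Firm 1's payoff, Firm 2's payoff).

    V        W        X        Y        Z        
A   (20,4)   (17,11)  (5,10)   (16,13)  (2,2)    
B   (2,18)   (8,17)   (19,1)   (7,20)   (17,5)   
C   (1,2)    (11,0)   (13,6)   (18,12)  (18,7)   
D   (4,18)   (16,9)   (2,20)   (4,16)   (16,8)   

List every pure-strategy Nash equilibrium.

(C, Y)

Find each player's best response to every opponent strategy; NE are the intersections.
Firm 1's best responses — vs V: A (payoff 20); vs W: A (payoff 17); vs X: B (payoff 19); vs Y: C (payoff 18); vs Z: C (payoff 18).
Firm 2's best responses — vs A: Y (payoff 13); vs B: Y (payoff 20); vs C: Y (payoff 12); vs D: X (payoff 20).
The only mutual best response is (C, Y); neither player gains by switching there.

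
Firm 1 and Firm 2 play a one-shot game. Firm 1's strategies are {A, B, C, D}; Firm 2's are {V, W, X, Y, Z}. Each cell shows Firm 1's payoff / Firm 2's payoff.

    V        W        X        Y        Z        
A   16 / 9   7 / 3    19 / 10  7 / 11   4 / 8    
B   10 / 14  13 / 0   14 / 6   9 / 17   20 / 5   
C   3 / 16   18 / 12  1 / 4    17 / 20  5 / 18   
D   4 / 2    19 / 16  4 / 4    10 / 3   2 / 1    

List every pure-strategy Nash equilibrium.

(C, Y) and (D, W)

Find each player's best response to every opponent strategy; NE are the intersections.
Firm 1's best responses — vs V: A (payoff 16); vs W: D (payoff 19); vs X: A (payoff 19); vs Y: C (payoff 17); vs Z: B (payoff 20).
Firm 2's best responses — vs A: Y (payoff 11); vs B: Y (payoff 17); vs C: Y (payoff 20); vs D: W (payoff 16).
Mutual best responses occur at (C, Y) and (D, W); at each, neither player gains by switching.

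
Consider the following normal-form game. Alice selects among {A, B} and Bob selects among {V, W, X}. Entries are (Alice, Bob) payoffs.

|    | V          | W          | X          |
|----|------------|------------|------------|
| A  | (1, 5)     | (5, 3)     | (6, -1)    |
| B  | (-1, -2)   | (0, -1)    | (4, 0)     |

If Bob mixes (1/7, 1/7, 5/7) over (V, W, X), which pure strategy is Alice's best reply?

Compute Alice's expected payoff from each pure strategy against the given mix.
A: (1/7)·1 + (1/7)·5 + (5/7)·6 = 36/7
B: (1/7)·(-1) + (1/7)·0 + (5/7)·4 = 19/7
Highest expected payoff is 36/7, from A.

A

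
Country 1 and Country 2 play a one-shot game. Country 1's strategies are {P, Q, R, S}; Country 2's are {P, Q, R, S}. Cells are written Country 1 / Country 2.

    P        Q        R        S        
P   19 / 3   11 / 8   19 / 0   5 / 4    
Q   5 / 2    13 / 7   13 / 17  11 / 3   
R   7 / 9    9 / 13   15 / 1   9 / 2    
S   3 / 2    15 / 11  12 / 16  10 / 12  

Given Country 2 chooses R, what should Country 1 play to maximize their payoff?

P

With Country 2 fixed at R, Country 1's payoffs are: P → 19, Q → 13, R → 15, S → 12.
The maximum is 19, achieved by P.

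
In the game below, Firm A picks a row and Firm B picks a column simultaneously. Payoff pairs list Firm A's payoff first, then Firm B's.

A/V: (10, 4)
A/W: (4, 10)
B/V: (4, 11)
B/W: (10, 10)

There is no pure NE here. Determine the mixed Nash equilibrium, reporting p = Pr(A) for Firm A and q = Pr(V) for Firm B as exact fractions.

p = 1/7, q = 1/2

In a mixed NE each player is indifferent between their pure strategies, so the opponent's mix sets the indifference.
Firm B indifferent between V and W: p·4 + (1−p)·11 = p·10 + (1−p)·10 ⟹ 11 + (-7)p = 10 + 0p ⟹ p = 1/7.
Firm A indifferent between A and B: q·10 + (1−q)·4 = q·4 + (1−q)·10 ⟹ 4 + 6q = 10 + (-6)q ⟹ q = 1/2.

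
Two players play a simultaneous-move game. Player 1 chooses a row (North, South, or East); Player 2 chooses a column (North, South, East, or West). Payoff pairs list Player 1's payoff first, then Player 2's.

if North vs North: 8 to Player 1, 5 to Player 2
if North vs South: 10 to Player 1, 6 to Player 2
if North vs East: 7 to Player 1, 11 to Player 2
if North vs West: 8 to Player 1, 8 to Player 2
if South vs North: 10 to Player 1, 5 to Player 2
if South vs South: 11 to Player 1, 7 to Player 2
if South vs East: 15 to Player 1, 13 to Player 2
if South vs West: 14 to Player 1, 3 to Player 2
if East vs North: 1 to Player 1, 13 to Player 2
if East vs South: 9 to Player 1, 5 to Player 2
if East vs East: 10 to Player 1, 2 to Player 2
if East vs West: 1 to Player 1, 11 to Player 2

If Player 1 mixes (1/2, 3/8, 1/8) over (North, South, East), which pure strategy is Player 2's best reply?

East

Compute Player 2's expected payoff from each pure strategy against the given mix.
North: (1/2)·5 + (3/8)·5 + (1/8)·13 = 6
South: (1/2)·6 + (3/8)·7 + (1/8)·5 = 25/4
East: (1/2)·11 + (3/8)·13 + (1/8)·2 = 85/8
West: (1/2)·8 + (3/8)·3 + (1/8)·11 = 13/2
Highest expected payoff is 85/8, from East.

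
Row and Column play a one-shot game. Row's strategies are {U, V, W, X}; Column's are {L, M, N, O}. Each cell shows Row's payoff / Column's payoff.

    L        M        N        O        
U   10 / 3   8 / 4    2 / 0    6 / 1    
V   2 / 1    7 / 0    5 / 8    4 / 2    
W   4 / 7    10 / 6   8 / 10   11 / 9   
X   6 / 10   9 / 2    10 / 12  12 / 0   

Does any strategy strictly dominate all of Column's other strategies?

Check whether one of Column's strategies beats all alternatives regardless of what the opponent does.
L is not dominant: against U, M gives 4 > 3.
M is not dominant: against V, L gives 1 > 0.
N is not dominant: against U, L gives 3 > 0.
O is not dominant: against U, L gives 3 > 1.
No single strategy is best against every opponent action.

None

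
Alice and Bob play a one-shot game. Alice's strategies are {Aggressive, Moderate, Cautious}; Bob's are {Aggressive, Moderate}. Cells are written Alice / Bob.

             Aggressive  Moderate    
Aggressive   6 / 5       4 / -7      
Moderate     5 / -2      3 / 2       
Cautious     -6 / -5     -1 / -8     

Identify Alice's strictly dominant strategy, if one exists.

Aggressive

Check whether one of Alice's strategies beats all alternatives regardless of what the opponent does.
Aggressive strictly dominates: vs Aggressive: 6 > each of {5, -6}; vs Moderate: 4 > each of {3, -1}.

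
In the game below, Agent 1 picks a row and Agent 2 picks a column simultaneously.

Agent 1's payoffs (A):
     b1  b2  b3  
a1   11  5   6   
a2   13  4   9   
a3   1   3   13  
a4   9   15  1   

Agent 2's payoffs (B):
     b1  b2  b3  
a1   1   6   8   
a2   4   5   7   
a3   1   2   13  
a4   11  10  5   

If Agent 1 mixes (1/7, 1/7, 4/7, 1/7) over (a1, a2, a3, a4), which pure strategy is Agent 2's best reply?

b3

Agent 2's best reply maximizes expected payoff against the mix.
b1: (1/7)·1 + (1/7)·4 + (4/7)·1 + (1/7)·11 = 20/7
b2: (1/7)·6 + (1/7)·5 + (4/7)·2 + (1/7)·10 = 29/7
b3: (1/7)·8 + (1/7)·7 + (4/7)·13 + (1/7)·5 = 72/7
Highest expected payoff is 72/7, from b3.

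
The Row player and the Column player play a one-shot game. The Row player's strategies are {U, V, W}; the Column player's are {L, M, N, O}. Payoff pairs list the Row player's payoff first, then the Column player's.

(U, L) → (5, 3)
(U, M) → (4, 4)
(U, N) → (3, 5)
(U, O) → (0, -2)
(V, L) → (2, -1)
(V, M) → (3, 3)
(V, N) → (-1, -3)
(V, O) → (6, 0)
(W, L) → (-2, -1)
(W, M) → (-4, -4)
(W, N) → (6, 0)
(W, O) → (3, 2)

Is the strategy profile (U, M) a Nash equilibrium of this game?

No

Holding the Column player at M: the Row player gets 4 from U, versus 3 from V, -4 from W. No profitable deviation for the Row player.
Holding the Row player at U: the Column player gets 4 from M but could get 5 by switching to N. The Column player has a profitable deviation.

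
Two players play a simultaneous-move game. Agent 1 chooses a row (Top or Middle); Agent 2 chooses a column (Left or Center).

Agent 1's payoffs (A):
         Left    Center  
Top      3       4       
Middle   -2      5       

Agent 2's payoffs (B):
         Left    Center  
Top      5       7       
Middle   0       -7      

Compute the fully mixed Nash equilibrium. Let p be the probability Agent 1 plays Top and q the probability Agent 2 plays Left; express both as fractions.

In a mixed NE each player is indifferent between their pure strategies, so the opponent's mix sets the indifference.
Agent 2 indifferent between Left and Center: p·5 + (1−p)·0 = p·7 + (1−p)·(-7) ⟹ 0 + 5p = (-7) + 14p ⟹ p = 7/9.
Agent 1 indifferent between Top and Middle: q·3 + (1−q)·4 = q·(-2) + (1−q)·5 ⟹ 4 + (-1)q = 5 + (-7)q ⟹ q = 1/6.

p = 7/9, q = 1/6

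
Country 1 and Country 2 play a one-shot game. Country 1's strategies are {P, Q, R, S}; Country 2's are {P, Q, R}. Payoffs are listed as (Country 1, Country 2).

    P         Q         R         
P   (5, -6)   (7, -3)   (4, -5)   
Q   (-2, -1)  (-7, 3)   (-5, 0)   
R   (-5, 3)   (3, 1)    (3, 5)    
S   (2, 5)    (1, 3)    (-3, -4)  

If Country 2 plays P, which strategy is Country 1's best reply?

P

With Country 2 fixed at P, Country 1's payoffs are: P → 5, Q → -2, R → -5, S → 2.
The maximum is 5, achieved by P.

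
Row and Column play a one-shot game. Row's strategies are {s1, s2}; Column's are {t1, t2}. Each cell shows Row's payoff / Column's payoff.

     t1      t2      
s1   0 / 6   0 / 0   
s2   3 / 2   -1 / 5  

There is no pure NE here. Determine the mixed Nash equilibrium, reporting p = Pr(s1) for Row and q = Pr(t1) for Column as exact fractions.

p = 1/3, q = 1/4

Each player's mixing probability is pinned down by making the *other* player indifferent.
Column indifferent between t1 and t2: p·6 + (1−p)·2 = p·0 + (1−p)·5 ⟹ 2 + 4p = 5 + (-5)p ⟹ p = 1/3.
Row indifferent between s1 and s2: q·0 + (1−q)·0 = q·3 + (1−q)·(-1) ⟹ 0 + 0q = (-1) + 4q ⟹ q = 1/4.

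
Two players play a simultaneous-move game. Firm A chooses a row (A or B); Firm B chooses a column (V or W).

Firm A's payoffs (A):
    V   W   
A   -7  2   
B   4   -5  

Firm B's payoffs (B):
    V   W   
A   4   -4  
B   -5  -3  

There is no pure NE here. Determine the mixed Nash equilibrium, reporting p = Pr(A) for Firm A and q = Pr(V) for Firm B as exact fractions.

p = 1/5, q = 7/18

In a mixed NE each player is indifferent between their pure strategies, so the opponent's mix sets the indifference.
Firm B indifferent between V and W: p·4 + (1−p)·(-5) = p·(-4) + (1−p)·(-3) ⟹ (-5) + 9p = (-3) + (-1)p ⟹ p = 1/5.
Firm A indifferent between A and B: q·(-7) + (1−q)·2 = q·4 + (1−q)·(-5) ⟹ 2 + (-9)q = (-5) + 9q ⟹ q = 7/18.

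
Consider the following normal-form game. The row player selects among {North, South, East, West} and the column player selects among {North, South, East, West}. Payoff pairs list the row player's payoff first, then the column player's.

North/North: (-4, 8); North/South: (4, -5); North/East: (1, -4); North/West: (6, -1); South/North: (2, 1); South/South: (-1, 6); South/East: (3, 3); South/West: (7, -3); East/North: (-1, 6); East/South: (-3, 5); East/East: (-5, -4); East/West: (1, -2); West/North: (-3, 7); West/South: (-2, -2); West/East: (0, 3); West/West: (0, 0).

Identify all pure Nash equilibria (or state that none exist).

None

Find each player's best response to every opponent strategy; NE are the intersections.
The row player's best responses — vs North: South (payoff 2); vs South: North (payoff 4); vs East: South (payoff 3); vs West: South (payoff 7).
The column player's best responses — vs North: North (payoff 8); vs South: South (payoff 6); vs East: North (payoff 6); vs West: North (payoff 7).
No cell has both players best-responding. For instance, the row player's best reply to North is South, but against South the column player prefers South over North.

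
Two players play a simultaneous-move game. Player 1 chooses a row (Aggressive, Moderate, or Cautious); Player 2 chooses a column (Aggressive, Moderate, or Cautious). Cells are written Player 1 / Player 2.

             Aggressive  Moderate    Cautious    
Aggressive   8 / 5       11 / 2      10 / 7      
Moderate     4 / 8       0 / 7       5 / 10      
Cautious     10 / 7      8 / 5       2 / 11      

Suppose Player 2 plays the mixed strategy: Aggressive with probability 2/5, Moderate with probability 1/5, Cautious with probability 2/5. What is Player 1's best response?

Compute Player 1's expected payoff from each pure strategy against the given mix.
Aggressive: (2/5)·8 + (1/5)·11 + (2/5)·10 = 47/5
Moderate: (2/5)·4 + (1/5)·0 + (2/5)·5 = 18/5
Cautious: (2/5)·10 + (1/5)·8 + (2/5)·2 = 32/5
Highest expected payoff is 47/5, from Aggressive.

Aggressive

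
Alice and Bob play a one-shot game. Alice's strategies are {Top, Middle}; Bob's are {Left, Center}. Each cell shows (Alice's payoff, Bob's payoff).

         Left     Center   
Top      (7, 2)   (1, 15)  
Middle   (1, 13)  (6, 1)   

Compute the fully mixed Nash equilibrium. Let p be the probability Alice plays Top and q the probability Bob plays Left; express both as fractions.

Each player's mixing probability is pinned down by making the *other* player indifferent.
Bob indifferent between Left and Center: p·2 + (1−p)·13 = p·15 + (1−p)·1 ⟹ 13 + (-11)p = 1 + 14p ⟹ p = 12/25.
Alice indifferent between Top and Middle: q·7 + (1−q)·1 = q·1 + (1−q)·6 ⟹ 1 + 6q = 6 + (-5)q ⟹ q = 5/11.

p = 12/25, q = 5/11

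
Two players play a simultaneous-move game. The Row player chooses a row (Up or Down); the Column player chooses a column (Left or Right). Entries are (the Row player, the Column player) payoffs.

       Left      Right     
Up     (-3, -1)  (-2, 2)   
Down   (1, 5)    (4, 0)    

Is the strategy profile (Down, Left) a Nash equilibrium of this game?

Holding the Column player at Left: the Row player gets 1 from Down, versus -3 from Up. No profitable deviation for the Row player.
Holding the Row player at Down: the Column player gets 5 from Left, versus 0 from Right. No profitable deviation for the Column player either.

Yes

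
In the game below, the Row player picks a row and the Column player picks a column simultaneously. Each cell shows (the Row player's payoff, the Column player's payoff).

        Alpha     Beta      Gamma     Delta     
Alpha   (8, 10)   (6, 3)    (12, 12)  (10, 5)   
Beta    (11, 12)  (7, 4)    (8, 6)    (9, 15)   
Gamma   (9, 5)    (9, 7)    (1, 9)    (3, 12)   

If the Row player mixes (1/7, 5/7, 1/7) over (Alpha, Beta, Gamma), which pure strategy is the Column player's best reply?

Delta

The Column player's best reply maximizes expected payoff against the mix.
Alpha: (1/7)·10 + (5/7)·12 + (1/7)·5 = 75/7
Beta: (1/7)·3 + (5/7)·4 + (1/7)·7 = 30/7
Gamma: (1/7)·12 + (5/7)·6 + (1/7)·9 = 51/7
Delta: (1/7)·5 + (5/7)·15 + (1/7)·12 = 92/7
Highest expected payoff is 92/7, from Delta.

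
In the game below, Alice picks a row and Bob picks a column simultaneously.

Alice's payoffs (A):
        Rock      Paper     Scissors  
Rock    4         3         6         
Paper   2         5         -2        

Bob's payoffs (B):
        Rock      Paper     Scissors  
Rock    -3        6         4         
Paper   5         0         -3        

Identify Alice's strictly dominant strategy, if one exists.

No strictly dominant strategy

A strategy is strictly dominant if it gives Alice a strictly higher payoff than every other strategy, against every choice by the opponent.
Rock is not dominant: against Paper, Paper gives 5 > 3.
Paper is not dominant: against Rock, Rock gives 4 > 2.
No single strategy is best against every opponent action.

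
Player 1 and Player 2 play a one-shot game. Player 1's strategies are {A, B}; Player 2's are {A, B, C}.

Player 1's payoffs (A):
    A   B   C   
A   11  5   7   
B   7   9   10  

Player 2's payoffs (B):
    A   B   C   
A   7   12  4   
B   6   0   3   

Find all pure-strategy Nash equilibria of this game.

Find each player's best response to every opponent strategy; NE are the intersections.
Player 1's best responses — vs A: A (payoff 11); vs B: B (payoff 9); vs C: B (payoff 10).
Player 2's best responses — vs A: B (payoff 12); vs B: A (payoff 6).
No cell has both players best-responding. For instance, Player 1's best reply to B is B, but against B Player 2 prefers A over B.

None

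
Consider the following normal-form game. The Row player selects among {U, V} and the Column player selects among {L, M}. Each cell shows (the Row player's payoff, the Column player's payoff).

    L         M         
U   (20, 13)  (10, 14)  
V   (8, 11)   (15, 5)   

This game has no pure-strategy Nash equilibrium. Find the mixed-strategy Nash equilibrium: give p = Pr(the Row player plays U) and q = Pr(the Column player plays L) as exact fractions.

p = 6/7, q = 5/17

Each player's mixing probability is pinned down by making the *other* player indifferent.
The Column player indifferent between L and M: p·13 + (1−p)·11 = p·14 + (1−p)·5 ⟹ 11 + 2p = 5 + 9p ⟹ p = 6/7.
The Row player indifferent between U and V: q·20 + (1−q)·10 = q·8 + (1−q)·15 ⟹ 10 + 10q = 15 + (-7)q ⟹ q = 5/17.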